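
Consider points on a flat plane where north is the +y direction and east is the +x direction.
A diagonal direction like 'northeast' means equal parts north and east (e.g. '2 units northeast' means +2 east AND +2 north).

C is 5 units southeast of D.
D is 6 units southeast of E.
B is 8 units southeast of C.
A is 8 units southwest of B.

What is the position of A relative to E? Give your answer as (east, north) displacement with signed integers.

Place E at the origin (east=0, north=0).
  D is 6 units southeast of E: delta (east=+6, north=-6); D at (east=6, north=-6).
  C is 5 units southeast of D: delta (east=+5, north=-5); C at (east=11, north=-11).
  B is 8 units southeast of C: delta (east=+8, north=-8); B at (east=19, north=-19).
  A is 8 units southwest of B: delta (east=-8, north=-8); A at (east=11, north=-27).
Therefore A relative to E: (east=11, north=-27).

Answer: A is at (east=11, north=-27) relative to E.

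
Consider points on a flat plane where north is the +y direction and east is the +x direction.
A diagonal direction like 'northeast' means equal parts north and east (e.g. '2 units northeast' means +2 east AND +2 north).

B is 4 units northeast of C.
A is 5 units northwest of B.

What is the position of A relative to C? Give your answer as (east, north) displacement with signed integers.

Place C at the origin (east=0, north=0).
  B is 4 units northeast of C: delta (east=+4, north=+4); B at (east=4, north=4).
  A is 5 units northwest of B: delta (east=-5, north=+5); A at (east=-1, north=9).
Therefore A relative to C: (east=-1, north=9).

Answer: A is at (east=-1, north=9) relative to C.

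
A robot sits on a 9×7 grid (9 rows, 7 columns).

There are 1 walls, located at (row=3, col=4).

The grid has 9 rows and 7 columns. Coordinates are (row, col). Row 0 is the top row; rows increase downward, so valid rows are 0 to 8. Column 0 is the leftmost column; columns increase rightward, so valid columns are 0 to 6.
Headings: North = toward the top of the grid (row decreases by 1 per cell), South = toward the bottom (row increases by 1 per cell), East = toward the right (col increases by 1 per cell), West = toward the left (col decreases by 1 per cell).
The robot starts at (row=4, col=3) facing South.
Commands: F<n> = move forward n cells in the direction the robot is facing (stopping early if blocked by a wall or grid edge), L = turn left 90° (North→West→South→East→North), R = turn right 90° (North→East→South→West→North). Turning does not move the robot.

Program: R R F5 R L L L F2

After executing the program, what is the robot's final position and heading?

Answer: Final position: (row=2, col=3), facing South

Derivation:
Start: (row=4, col=3), facing South
  R: turn right, now facing West
  R: turn right, now facing North
  F5: move forward 4/5 (blocked), now at (row=0, col=3)
  R: turn right, now facing East
  L: turn left, now facing North
  L: turn left, now facing West
  L: turn left, now facing South
  F2: move forward 2, now at (row=2, col=3)
Final: (row=2, col=3), facing South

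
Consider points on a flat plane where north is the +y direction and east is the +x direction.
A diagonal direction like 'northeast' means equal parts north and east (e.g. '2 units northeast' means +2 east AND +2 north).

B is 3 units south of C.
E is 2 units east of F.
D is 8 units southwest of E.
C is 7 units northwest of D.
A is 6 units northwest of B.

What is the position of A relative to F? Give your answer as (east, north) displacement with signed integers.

Answer: A is at (east=-19, north=2) relative to F.

Derivation:
Place F at the origin (east=0, north=0).
  E is 2 units east of F: delta (east=+2, north=+0); E at (east=2, north=0).
  D is 8 units southwest of E: delta (east=-8, north=-8); D at (east=-6, north=-8).
  C is 7 units northwest of D: delta (east=-7, north=+7); C at (east=-13, north=-1).
  B is 3 units south of C: delta (east=+0, north=-3); B at (east=-13, north=-4).
  A is 6 units northwest of B: delta (east=-6, north=+6); A at (east=-19, north=2).
Therefore A relative to F: (east=-19, north=2).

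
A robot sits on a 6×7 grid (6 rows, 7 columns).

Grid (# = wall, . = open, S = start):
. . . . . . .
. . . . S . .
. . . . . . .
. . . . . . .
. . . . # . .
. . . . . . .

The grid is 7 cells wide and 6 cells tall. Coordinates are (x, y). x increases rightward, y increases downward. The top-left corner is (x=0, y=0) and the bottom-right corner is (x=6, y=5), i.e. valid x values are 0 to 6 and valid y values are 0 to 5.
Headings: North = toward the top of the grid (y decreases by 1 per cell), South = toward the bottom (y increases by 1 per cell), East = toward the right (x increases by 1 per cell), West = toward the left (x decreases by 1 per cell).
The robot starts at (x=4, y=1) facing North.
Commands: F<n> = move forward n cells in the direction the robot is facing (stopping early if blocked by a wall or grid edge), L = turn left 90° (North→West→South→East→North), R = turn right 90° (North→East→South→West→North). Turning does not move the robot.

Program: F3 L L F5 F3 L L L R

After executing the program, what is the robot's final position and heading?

Start: (x=4, y=1), facing North
  F3: move forward 1/3 (blocked), now at (x=4, y=0)
  L: turn left, now facing West
  L: turn left, now facing South
  F5: move forward 3/5 (blocked), now at (x=4, y=3)
  F3: move forward 0/3 (blocked), now at (x=4, y=3)
  L: turn left, now facing East
  L: turn left, now facing North
  L: turn left, now facing West
  R: turn right, now facing North
Final: (x=4, y=3), facing North

Answer: Final position: (x=4, y=3), facing North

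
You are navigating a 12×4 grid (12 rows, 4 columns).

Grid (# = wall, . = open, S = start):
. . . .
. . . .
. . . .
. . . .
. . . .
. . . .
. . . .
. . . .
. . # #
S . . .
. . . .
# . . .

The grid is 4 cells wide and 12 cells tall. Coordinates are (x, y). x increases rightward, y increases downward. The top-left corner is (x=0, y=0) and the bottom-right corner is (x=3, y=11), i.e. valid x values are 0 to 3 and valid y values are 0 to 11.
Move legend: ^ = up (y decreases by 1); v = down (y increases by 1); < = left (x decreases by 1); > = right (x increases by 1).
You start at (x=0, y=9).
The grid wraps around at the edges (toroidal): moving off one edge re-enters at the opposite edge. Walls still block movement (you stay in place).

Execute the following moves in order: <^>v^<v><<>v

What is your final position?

Start: (x=0, y=9)
  < (left): (x=0, y=9) -> (x=3, y=9)
  ^ (up): blocked, stay at (x=3, y=9)
  > (right): (x=3, y=9) -> (x=0, y=9)
  v (down): (x=0, y=9) -> (x=0, y=10)
  ^ (up): (x=0, y=10) -> (x=0, y=9)
  < (left): (x=0, y=9) -> (x=3, y=9)
  v (down): (x=3, y=9) -> (x=3, y=10)
  > (right): (x=3, y=10) -> (x=0, y=10)
  < (left): (x=0, y=10) -> (x=3, y=10)
  < (left): (x=3, y=10) -> (x=2, y=10)
  > (right): (x=2, y=10) -> (x=3, y=10)
  v (down): (x=3, y=10) -> (x=3, y=11)
Final: (x=3, y=11)

Answer: Final position: (x=3, y=11)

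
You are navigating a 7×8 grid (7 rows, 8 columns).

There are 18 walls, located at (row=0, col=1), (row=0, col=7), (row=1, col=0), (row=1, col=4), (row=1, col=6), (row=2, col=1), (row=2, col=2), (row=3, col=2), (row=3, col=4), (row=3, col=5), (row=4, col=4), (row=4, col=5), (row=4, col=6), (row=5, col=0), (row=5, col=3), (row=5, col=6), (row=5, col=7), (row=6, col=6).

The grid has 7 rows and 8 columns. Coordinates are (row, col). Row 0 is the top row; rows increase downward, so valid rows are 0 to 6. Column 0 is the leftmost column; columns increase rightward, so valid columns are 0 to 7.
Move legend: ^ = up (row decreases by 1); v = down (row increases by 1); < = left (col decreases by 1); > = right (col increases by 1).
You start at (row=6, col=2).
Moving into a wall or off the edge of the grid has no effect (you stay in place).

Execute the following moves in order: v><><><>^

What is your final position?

Start: (row=6, col=2)
  v (down): blocked, stay at (row=6, col=2)
  > (right): (row=6, col=2) -> (row=6, col=3)
  < (left): (row=6, col=3) -> (row=6, col=2)
  > (right): (row=6, col=2) -> (row=6, col=3)
  < (left): (row=6, col=3) -> (row=6, col=2)
  > (right): (row=6, col=2) -> (row=6, col=3)
  < (left): (row=6, col=3) -> (row=6, col=2)
  > (right): (row=6, col=2) -> (row=6, col=3)
  ^ (up): blocked, stay at (row=6, col=3)
Final: (row=6, col=3)

Answer: Final position: (row=6, col=3)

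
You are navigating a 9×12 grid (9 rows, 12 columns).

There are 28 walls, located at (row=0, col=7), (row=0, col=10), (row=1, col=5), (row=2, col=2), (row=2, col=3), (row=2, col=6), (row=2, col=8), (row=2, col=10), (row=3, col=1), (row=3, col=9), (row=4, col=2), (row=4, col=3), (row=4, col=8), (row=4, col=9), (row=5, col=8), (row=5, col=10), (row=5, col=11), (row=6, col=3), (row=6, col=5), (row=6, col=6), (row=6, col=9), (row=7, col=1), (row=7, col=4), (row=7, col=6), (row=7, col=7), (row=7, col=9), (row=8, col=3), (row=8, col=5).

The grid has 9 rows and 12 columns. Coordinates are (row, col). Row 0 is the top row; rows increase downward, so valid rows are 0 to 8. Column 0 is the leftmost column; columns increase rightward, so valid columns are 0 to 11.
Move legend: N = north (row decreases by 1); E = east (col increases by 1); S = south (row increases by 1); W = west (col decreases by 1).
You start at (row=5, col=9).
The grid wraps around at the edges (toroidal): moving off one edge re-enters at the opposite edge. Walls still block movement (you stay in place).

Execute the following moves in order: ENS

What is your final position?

Start: (row=5, col=9)
  E (east): blocked, stay at (row=5, col=9)
  N (north): blocked, stay at (row=5, col=9)
  S (south): blocked, stay at (row=5, col=9)
Final: (row=5, col=9)

Answer: Final position: (row=5, col=9)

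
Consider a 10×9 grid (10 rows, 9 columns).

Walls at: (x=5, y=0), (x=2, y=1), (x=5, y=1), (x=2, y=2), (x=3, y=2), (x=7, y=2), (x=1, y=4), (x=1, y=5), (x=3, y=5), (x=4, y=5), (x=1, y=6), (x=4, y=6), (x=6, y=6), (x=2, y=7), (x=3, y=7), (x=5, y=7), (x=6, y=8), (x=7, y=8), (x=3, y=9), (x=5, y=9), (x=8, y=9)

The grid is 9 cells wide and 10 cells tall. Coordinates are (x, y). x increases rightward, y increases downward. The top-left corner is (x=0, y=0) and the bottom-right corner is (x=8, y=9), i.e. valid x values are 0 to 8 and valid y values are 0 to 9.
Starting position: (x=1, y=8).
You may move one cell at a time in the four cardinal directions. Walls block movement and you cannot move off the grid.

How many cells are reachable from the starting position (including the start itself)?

Answer: Reachable cells: 67

Derivation:
BFS flood-fill from (x=1, y=8):
  Distance 0: (x=1, y=8)
  Distance 1: (x=1, y=7), (x=0, y=8), (x=2, y=8), (x=1, y=9)
  Distance 2: (x=0, y=7), (x=3, y=8), (x=0, y=9), (x=2, y=9)
  Distance 3: (x=0, y=6), (x=4, y=8)
  Distance 4: (x=0, y=5), (x=4, y=7), (x=5, y=8), (x=4, y=9)
  Distance 5: (x=0, y=4)
  Distance 6: (x=0, y=3)
  Distance 7: (x=0, y=2), (x=1, y=3)
  Distance 8: (x=0, y=1), (x=1, y=2), (x=2, y=3)
  Distance 9: (x=0, y=0), (x=1, y=1), (x=3, y=3), (x=2, y=4)
  Distance 10: (x=1, y=0), (x=4, y=3), (x=3, y=4), (x=2, y=5)
  Distance 11: (x=2, y=0), (x=4, y=2), (x=5, y=3), (x=4, y=4), (x=2, y=6)
  Distance 12: (x=3, y=0), (x=4, y=1), (x=5, y=2), (x=6, y=3), (x=5, y=4), (x=3, y=6)
  Distance 13: (x=4, y=0), (x=3, y=1), (x=6, y=2), (x=7, y=3), (x=6, y=4), (x=5, y=5)
  Distance 14: (x=6, y=1), (x=8, y=3), (x=7, y=4), (x=6, y=5), (x=5, y=6)
  Distance 15: (x=6, y=0), (x=7, y=1), (x=8, y=2), (x=8, y=4), (x=7, y=5)
  Distance 16: (x=7, y=0), (x=8, y=1), (x=8, y=5), (x=7, y=6)
  Distance 17: (x=8, y=0), (x=8, y=6), (x=7, y=7)
  Distance 18: (x=6, y=7), (x=8, y=7)
  Distance 19: (x=8, y=8)
Total reachable: 67 (grid has 69 open cells total)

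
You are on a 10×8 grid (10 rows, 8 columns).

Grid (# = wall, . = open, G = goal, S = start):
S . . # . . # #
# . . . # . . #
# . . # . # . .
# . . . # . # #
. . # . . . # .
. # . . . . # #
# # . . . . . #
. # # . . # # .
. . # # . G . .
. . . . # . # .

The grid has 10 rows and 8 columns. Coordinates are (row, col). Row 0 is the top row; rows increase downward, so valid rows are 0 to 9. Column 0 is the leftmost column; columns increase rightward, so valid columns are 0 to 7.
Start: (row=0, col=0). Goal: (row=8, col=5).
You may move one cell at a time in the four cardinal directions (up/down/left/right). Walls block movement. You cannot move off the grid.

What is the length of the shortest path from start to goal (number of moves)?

Answer: Shortest path length: 13

Derivation:
BFS from (row=0, col=0) until reaching (row=8, col=5):
  Distance 0: (row=0, col=0)
  Distance 1: (row=0, col=1)
  Distance 2: (row=0, col=2), (row=1, col=1)
  Distance 3: (row=1, col=2), (row=2, col=1)
  Distance 4: (row=1, col=3), (row=2, col=2), (row=3, col=1)
  Distance 5: (row=3, col=2), (row=4, col=1)
  Distance 6: (row=3, col=3), (row=4, col=0)
  Distance 7: (row=4, col=3), (row=5, col=0)
  Distance 8: (row=4, col=4), (row=5, col=3)
  Distance 9: (row=4, col=5), (row=5, col=2), (row=5, col=4), (row=6, col=3)
  Distance 10: (row=3, col=5), (row=5, col=5), (row=6, col=2), (row=6, col=4), (row=7, col=3)
  Distance 11: (row=6, col=5), (row=7, col=4)
  Distance 12: (row=6, col=6), (row=8, col=4)
  Distance 13: (row=8, col=5)  <- goal reached here
One shortest path (13 moves): (row=0, col=0) -> (row=0, col=1) -> (row=0, col=2) -> (row=1, col=2) -> (row=2, col=2) -> (row=3, col=2) -> (row=3, col=3) -> (row=4, col=3) -> (row=4, col=4) -> (row=5, col=4) -> (row=6, col=4) -> (row=7, col=4) -> (row=8, col=4) -> (row=8, col=5)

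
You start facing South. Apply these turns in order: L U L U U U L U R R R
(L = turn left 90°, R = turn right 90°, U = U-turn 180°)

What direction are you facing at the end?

Answer: Final heading: North

Derivation:
Start: South
  L (left (90° counter-clockwise)) -> East
  U (U-turn (180°)) -> West
  L (left (90° counter-clockwise)) -> South
  U (U-turn (180°)) -> North
  U (U-turn (180°)) -> South
  U (U-turn (180°)) -> North
  L (left (90° counter-clockwise)) -> West
  U (U-turn (180°)) -> East
  R (right (90° clockwise)) -> South
  R (right (90° clockwise)) -> West
  R (right (90° clockwise)) -> North
Final: North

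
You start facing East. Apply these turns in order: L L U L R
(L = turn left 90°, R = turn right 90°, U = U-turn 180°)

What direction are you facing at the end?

Start: East
  L (left (90° counter-clockwise)) -> North
  L (left (90° counter-clockwise)) -> West
  U (U-turn (180°)) -> East
  L (left (90° counter-clockwise)) -> North
  R (right (90° clockwise)) -> East
Final: East

Answer: Final heading: East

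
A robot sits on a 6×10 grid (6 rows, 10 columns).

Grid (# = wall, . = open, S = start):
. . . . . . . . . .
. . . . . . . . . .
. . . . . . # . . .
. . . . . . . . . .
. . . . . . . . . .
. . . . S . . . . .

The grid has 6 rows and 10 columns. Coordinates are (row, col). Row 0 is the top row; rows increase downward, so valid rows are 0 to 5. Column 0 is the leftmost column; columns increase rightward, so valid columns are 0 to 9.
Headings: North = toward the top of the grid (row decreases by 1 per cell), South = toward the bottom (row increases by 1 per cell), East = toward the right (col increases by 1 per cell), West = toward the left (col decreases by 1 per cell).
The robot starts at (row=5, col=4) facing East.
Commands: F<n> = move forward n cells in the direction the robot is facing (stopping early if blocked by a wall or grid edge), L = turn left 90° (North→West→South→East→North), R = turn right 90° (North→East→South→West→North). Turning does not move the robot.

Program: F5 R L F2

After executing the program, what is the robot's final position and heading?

Answer: Final position: (row=5, col=9), facing East

Derivation:
Start: (row=5, col=4), facing East
  F5: move forward 5, now at (row=5, col=9)
  R: turn right, now facing South
  L: turn left, now facing East
  F2: move forward 0/2 (blocked), now at (row=5, col=9)
Final: (row=5, col=9), facing East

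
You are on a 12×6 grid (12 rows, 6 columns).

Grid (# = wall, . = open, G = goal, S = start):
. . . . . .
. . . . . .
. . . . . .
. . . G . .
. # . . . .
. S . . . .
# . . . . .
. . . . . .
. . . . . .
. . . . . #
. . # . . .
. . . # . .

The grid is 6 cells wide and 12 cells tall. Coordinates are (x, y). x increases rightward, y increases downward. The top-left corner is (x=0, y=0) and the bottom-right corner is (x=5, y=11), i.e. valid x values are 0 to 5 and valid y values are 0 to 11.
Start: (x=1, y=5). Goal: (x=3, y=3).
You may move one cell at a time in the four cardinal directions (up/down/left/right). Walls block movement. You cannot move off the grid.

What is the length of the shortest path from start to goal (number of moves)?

BFS from (x=1, y=5) until reaching (x=3, y=3):
  Distance 0: (x=1, y=5)
  Distance 1: (x=0, y=5), (x=2, y=5), (x=1, y=6)
  Distance 2: (x=0, y=4), (x=2, y=4), (x=3, y=5), (x=2, y=6), (x=1, y=7)
  Distance 3: (x=0, y=3), (x=2, y=3), (x=3, y=4), (x=4, y=5), (x=3, y=6), (x=0, y=7), (x=2, y=7), (x=1, y=8)
  Distance 4: (x=0, y=2), (x=2, y=2), (x=1, y=3), (x=3, y=3), (x=4, y=4), (x=5, y=5), (x=4, y=6), (x=3, y=7), (x=0, y=8), (x=2, y=8), (x=1, y=9)  <- goal reached here
One shortest path (4 moves): (x=1, y=5) -> (x=2, y=5) -> (x=3, y=5) -> (x=3, y=4) -> (x=3, y=3)

Answer: Shortest path length: 4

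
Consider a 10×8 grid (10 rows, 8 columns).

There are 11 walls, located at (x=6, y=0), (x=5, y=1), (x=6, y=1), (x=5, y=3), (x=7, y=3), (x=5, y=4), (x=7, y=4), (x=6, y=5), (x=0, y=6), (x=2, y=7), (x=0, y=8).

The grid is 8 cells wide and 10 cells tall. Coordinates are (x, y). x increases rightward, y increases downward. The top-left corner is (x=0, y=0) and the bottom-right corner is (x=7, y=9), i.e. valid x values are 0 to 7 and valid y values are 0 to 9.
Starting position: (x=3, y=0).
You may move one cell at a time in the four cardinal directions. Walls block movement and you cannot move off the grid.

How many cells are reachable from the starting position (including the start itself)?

BFS flood-fill from (x=3, y=0):
  Distance 0: (x=3, y=0)
  Distance 1: (x=2, y=0), (x=4, y=0), (x=3, y=1)
  Distance 2: (x=1, y=0), (x=5, y=0), (x=2, y=1), (x=4, y=1), (x=3, y=2)
  Distance 3: (x=0, y=0), (x=1, y=1), (x=2, y=2), (x=4, y=2), (x=3, y=3)
  Distance 4: (x=0, y=1), (x=1, y=2), (x=5, y=2), (x=2, y=3), (x=4, y=3), (x=3, y=4)
  Distance 5: (x=0, y=2), (x=6, y=2), (x=1, y=3), (x=2, y=4), (x=4, y=4), (x=3, y=5)
  Distance 6: (x=7, y=2), (x=0, y=3), (x=6, y=3), (x=1, y=4), (x=2, y=5), (x=4, y=5), (x=3, y=6)
  Distance 7: (x=7, y=1), (x=0, y=4), (x=6, y=4), (x=1, y=5), (x=5, y=5), (x=2, y=6), (x=4, y=6), (x=3, y=7)
  Distance 8: (x=7, y=0), (x=0, y=5), (x=1, y=6), (x=5, y=6), (x=4, y=7), (x=3, y=8)
  Distance 9: (x=6, y=6), (x=1, y=7), (x=5, y=7), (x=2, y=8), (x=4, y=8), (x=3, y=9)
  Distance 10: (x=7, y=6), (x=0, y=7), (x=6, y=7), (x=1, y=8), (x=5, y=8), (x=2, y=9), (x=4, y=9)
  Distance 11: (x=7, y=5), (x=7, y=7), (x=6, y=8), (x=1, y=9), (x=5, y=9)
  Distance 12: (x=7, y=8), (x=0, y=9), (x=6, y=9)
  Distance 13: (x=7, y=9)
Total reachable: 69 (grid has 69 open cells total)

Answer: Reachable cells: 69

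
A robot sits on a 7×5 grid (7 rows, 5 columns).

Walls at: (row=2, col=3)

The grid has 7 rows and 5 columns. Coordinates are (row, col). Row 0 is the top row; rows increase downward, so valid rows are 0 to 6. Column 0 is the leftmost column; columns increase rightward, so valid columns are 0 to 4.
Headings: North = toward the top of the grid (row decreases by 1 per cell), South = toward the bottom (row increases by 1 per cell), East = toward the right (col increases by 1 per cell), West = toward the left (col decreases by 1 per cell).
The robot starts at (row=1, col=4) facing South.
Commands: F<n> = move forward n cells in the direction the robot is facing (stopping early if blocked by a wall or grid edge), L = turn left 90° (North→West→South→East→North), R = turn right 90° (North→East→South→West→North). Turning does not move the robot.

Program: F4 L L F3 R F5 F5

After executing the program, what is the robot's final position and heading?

Start: (row=1, col=4), facing South
  F4: move forward 4, now at (row=5, col=4)
  L: turn left, now facing East
  L: turn left, now facing North
  F3: move forward 3, now at (row=2, col=4)
  R: turn right, now facing East
  F5: move forward 0/5 (blocked), now at (row=2, col=4)
  F5: move forward 0/5 (blocked), now at (row=2, col=4)
Final: (row=2, col=4), facing East

Answer: Final position: (row=2, col=4), facing East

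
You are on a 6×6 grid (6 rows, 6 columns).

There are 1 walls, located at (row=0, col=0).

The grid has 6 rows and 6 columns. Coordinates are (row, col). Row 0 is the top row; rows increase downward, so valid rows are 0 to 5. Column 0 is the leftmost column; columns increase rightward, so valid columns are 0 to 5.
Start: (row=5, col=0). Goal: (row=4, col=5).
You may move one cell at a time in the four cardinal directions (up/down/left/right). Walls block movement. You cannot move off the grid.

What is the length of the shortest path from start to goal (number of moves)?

BFS from (row=5, col=0) until reaching (row=4, col=5):
  Distance 0: (row=5, col=0)
  Distance 1: (row=4, col=0), (row=5, col=1)
  Distance 2: (row=3, col=0), (row=4, col=1), (row=5, col=2)
  Distance 3: (row=2, col=0), (row=3, col=1), (row=4, col=2), (row=5, col=3)
  Distance 4: (row=1, col=0), (row=2, col=1), (row=3, col=2), (row=4, col=3), (row=5, col=4)
  Distance 5: (row=1, col=1), (row=2, col=2), (row=3, col=3), (row=4, col=4), (row=5, col=5)
  Distance 6: (row=0, col=1), (row=1, col=2), (row=2, col=3), (row=3, col=4), (row=4, col=5)  <- goal reached here
One shortest path (6 moves): (row=5, col=0) -> (row=5, col=1) -> (row=5, col=2) -> (row=5, col=3) -> (row=5, col=4) -> (row=5, col=5) -> (row=4, col=5)

Answer: Shortest path length: 6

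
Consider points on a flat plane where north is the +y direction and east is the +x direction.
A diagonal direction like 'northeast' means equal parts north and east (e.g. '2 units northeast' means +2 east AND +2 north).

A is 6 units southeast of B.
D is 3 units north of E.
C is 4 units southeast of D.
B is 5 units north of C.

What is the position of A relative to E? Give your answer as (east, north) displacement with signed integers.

Place E at the origin (east=0, north=0).
  D is 3 units north of E: delta (east=+0, north=+3); D at (east=0, north=3).
  C is 4 units southeast of D: delta (east=+4, north=-4); C at (east=4, north=-1).
  B is 5 units north of C: delta (east=+0, north=+5); B at (east=4, north=4).
  A is 6 units southeast of B: delta (east=+6, north=-6); A at (east=10, north=-2).
Therefore A relative to E: (east=10, north=-2).

Answer: A is at (east=10, north=-2) relative to E.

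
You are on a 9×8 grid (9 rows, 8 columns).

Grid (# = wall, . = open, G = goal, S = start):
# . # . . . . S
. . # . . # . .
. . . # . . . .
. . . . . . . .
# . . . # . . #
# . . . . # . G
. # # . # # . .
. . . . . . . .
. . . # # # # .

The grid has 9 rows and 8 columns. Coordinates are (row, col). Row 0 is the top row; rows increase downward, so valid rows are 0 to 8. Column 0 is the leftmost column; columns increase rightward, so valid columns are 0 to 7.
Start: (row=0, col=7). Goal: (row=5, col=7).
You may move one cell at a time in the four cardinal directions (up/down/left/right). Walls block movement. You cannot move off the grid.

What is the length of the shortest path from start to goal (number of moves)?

BFS from (row=0, col=7) until reaching (row=5, col=7):
  Distance 0: (row=0, col=7)
  Distance 1: (row=0, col=6), (row=1, col=7)
  Distance 2: (row=0, col=5), (row=1, col=6), (row=2, col=7)
  Distance 3: (row=0, col=4), (row=2, col=6), (row=3, col=7)
  Distance 4: (row=0, col=3), (row=1, col=4), (row=2, col=5), (row=3, col=6)
  Distance 5: (row=1, col=3), (row=2, col=4), (row=3, col=5), (row=4, col=6)
  Distance 6: (row=3, col=4), (row=4, col=5), (row=5, col=6)
  Distance 7: (row=3, col=3), (row=5, col=7), (row=6, col=6)  <- goal reached here
One shortest path (7 moves): (row=0, col=7) -> (row=0, col=6) -> (row=1, col=6) -> (row=2, col=6) -> (row=3, col=6) -> (row=4, col=6) -> (row=5, col=6) -> (row=5, col=7)

Answer: Shortest path length: 7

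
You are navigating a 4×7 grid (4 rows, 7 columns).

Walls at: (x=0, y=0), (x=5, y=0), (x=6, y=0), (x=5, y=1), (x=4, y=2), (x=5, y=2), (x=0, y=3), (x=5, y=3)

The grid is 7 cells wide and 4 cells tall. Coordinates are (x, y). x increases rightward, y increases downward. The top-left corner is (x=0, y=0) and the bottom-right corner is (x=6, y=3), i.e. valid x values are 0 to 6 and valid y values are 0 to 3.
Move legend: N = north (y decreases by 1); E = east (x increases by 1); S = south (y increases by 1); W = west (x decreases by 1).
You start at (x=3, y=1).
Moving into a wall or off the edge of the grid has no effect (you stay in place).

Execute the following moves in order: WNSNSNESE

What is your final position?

Answer: Final position: (x=4, y=1)

Derivation:
Start: (x=3, y=1)
  W (west): (x=3, y=1) -> (x=2, y=1)
  N (north): (x=2, y=1) -> (x=2, y=0)
  S (south): (x=2, y=0) -> (x=2, y=1)
  N (north): (x=2, y=1) -> (x=2, y=0)
  S (south): (x=2, y=0) -> (x=2, y=1)
  N (north): (x=2, y=1) -> (x=2, y=0)
  E (east): (x=2, y=0) -> (x=3, y=0)
  S (south): (x=3, y=0) -> (x=3, y=1)
  E (east): (x=3, y=1) -> (x=4, y=1)
Final: (x=4, y=1)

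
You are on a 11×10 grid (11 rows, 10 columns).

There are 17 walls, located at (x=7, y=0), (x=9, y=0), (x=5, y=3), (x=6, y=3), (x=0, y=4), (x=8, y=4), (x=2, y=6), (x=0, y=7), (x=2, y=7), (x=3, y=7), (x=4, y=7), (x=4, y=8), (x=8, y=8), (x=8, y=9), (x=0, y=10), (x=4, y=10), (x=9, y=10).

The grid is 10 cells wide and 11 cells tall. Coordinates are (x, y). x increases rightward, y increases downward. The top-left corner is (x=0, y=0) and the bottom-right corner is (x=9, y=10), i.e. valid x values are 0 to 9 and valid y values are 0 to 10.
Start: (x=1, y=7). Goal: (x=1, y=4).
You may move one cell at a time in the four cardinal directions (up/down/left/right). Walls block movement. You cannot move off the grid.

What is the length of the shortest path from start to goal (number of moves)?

Answer: Shortest path length: 3

Derivation:
BFS from (x=1, y=7) until reaching (x=1, y=4):
  Distance 0: (x=1, y=7)
  Distance 1: (x=1, y=6), (x=1, y=8)
  Distance 2: (x=1, y=5), (x=0, y=6), (x=0, y=8), (x=2, y=8), (x=1, y=9)
  Distance 3: (x=1, y=4), (x=0, y=5), (x=2, y=5), (x=3, y=8), (x=0, y=9), (x=2, y=9), (x=1, y=10)  <- goal reached here
One shortest path (3 moves): (x=1, y=7) -> (x=1, y=6) -> (x=1, y=5) -> (x=1, y=4)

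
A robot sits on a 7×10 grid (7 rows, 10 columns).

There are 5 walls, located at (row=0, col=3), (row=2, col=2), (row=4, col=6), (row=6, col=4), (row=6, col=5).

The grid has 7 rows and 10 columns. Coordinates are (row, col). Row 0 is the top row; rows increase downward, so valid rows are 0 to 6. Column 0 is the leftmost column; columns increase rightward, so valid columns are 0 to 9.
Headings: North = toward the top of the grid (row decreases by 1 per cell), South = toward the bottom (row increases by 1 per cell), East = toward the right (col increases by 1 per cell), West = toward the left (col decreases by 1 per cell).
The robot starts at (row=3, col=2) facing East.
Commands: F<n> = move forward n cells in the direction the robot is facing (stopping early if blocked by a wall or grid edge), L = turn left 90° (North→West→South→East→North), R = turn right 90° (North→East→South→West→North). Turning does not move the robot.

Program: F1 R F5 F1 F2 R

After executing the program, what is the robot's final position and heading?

Answer: Final position: (row=6, col=3), facing West

Derivation:
Start: (row=3, col=2), facing East
  F1: move forward 1, now at (row=3, col=3)
  R: turn right, now facing South
  F5: move forward 3/5 (blocked), now at (row=6, col=3)
  F1: move forward 0/1 (blocked), now at (row=6, col=3)
  F2: move forward 0/2 (blocked), now at (row=6, col=3)
  R: turn right, now facing West
Final: (row=6, col=3), facing West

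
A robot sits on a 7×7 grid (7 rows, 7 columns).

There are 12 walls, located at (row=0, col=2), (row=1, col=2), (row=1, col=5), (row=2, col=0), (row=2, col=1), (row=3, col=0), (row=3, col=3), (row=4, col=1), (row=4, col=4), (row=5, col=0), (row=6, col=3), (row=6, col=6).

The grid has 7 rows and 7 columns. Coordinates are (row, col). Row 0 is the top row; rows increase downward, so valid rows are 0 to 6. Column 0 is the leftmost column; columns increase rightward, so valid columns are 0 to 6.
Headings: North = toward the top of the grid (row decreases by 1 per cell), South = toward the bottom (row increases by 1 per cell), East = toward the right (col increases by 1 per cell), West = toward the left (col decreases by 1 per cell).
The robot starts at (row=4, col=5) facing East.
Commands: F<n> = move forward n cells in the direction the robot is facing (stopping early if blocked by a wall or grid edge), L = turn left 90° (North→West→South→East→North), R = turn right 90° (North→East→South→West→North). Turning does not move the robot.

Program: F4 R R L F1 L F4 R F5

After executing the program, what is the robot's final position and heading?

Answer: Final position: (row=5, col=6), facing South

Derivation:
Start: (row=4, col=5), facing East
  F4: move forward 1/4 (blocked), now at (row=4, col=6)
  R: turn right, now facing South
  R: turn right, now facing West
  L: turn left, now facing South
  F1: move forward 1, now at (row=5, col=6)
  L: turn left, now facing East
  F4: move forward 0/4 (blocked), now at (row=5, col=6)
  R: turn right, now facing South
  F5: move forward 0/5 (blocked), now at (row=5, col=6)
Final: (row=5, col=6), facing South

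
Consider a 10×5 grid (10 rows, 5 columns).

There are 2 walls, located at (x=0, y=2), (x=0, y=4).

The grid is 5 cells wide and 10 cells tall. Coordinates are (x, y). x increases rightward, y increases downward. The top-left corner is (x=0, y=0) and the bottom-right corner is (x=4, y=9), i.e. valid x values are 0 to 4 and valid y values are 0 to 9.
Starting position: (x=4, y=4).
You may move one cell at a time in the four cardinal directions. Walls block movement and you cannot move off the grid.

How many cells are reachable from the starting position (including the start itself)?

BFS flood-fill from (x=4, y=4):
  Distance 0: (x=4, y=4)
  Distance 1: (x=4, y=3), (x=3, y=4), (x=4, y=5)
  Distance 2: (x=4, y=2), (x=3, y=3), (x=2, y=4), (x=3, y=5), (x=4, y=6)
  Distance 3: (x=4, y=1), (x=3, y=2), (x=2, y=3), (x=1, y=4), (x=2, y=5), (x=3, y=6), (x=4, y=7)
  Distance 4: (x=4, y=0), (x=3, y=1), (x=2, y=2), (x=1, y=3), (x=1, y=5), (x=2, y=6), (x=3, y=7), (x=4, y=8)
  Distance 5: (x=3, y=0), (x=2, y=1), (x=1, y=2), (x=0, y=3), (x=0, y=5), (x=1, y=6), (x=2, y=7), (x=3, y=8), (x=4, y=9)
  Distance 6: (x=2, y=0), (x=1, y=1), (x=0, y=6), (x=1, y=7), (x=2, y=8), (x=3, y=9)
  Distance 7: (x=1, y=0), (x=0, y=1), (x=0, y=7), (x=1, y=8), (x=2, y=9)
  Distance 8: (x=0, y=0), (x=0, y=8), (x=1, y=9)
  Distance 9: (x=0, y=9)
Total reachable: 48 (grid has 48 open cells total)

Answer: Reachable cells: 48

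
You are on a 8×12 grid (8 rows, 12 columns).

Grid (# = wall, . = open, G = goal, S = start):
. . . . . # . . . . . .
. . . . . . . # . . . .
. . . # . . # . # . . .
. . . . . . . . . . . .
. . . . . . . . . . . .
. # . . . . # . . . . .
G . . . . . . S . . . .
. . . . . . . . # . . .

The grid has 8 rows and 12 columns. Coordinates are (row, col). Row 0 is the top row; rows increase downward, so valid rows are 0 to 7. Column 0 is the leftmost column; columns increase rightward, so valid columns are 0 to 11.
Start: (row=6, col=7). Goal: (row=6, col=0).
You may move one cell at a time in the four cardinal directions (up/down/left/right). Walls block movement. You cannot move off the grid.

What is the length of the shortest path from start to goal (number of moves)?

Answer: Shortest path length: 7

Derivation:
BFS from (row=6, col=7) until reaching (row=6, col=0):
  Distance 0: (row=6, col=7)
  Distance 1: (row=5, col=7), (row=6, col=6), (row=6, col=8), (row=7, col=7)
  Distance 2: (row=4, col=7), (row=5, col=8), (row=6, col=5), (row=6, col=9), (row=7, col=6)
  Distance 3: (row=3, col=7), (row=4, col=6), (row=4, col=8), (row=5, col=5), (row=5, col=9), (row=6, col=4), (row=6, col=10), (row=7, col=5), (row=7, col=9)
  Distance 4: (row=2, col=7), (row=3, col=6), (row=3, col=8), (row=4, col=5), (row=4, col=9), (row=5, col=4), (row=5, col=10), (row=6, col=3), (row=6, col=11), (row=7, col=4), (row=7, col=10)
  Distance 5: (row=3, col=5), (row=3, col=9), (row=4, col=4), (row=4, col=10), (row=5, col=3), (row=5, col=11), (row=6, col=2), (row=7, col=3), (row=7, col=11)
  Distance 6: (row=2, col=5), (row=2, col=9), (row=3, col=4), (row=3, col=10), (row=4, col=3), (row=4, col=11), (row=5, col=2), (row=6, col=1), (row=7, col=2)
  Distance 7: (row=1, col=5), (row=1, col=9), (row=2, col=4), (row=2, col=10), (row=3, col=3), (row=3, col=11), (row=4, col=2), (row=6, col=0), (row=7, col=1)  <- goal reached here
One shortest path (7 moves): (row=6, col=7) -> (row=6, col=6) -> (row=6, col=5) -> (row=6, col=4) -> (row=6, col=3) -> (row=6, col=2) -> (row=6, col=1) -> (row=6, col=0)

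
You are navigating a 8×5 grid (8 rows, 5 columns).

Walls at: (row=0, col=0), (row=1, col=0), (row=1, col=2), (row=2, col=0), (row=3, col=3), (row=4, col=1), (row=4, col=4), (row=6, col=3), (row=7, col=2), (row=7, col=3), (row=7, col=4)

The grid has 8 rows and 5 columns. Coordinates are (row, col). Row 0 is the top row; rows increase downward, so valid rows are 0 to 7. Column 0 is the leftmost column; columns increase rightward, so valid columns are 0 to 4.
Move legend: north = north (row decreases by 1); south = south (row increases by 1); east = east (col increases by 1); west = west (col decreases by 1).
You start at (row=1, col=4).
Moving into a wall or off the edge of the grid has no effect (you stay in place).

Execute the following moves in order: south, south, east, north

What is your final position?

Start: (row=1, col=4)
  south (south): (row=1, col=4) -> (row=2, col=4)
  south (south): (row=2, col=4) -> (row=3, col=4)
  east (east): blocked, stay at (row=3, col=4)
  north (north): (row=3, col=4) -> (row=2, col=4)
Final: (row=2, col=4)

Answer: Final position: (row=2, col=4)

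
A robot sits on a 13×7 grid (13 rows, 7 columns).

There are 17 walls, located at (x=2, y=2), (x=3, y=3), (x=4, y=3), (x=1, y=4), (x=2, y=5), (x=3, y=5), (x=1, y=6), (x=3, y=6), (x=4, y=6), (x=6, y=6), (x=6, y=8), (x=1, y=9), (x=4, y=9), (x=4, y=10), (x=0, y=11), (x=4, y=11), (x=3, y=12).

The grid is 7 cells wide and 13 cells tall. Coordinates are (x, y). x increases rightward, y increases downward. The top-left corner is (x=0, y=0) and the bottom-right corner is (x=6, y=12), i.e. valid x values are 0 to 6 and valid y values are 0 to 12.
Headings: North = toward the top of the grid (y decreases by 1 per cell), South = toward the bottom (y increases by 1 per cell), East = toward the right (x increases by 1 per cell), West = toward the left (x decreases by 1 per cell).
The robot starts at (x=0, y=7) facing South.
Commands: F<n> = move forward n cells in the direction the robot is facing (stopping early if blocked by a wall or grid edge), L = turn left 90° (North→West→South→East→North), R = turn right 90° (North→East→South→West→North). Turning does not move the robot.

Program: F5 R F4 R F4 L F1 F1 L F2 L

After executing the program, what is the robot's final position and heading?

Answer: Final position: (x=0, y=8), facing East

Derivation:
Start: (x=0, y=7), facing South
  F5: move forward 3/5 (blocked), now at (x=0, y=10)
  R: turn right, now facing West
  F4: move forward 0/4 (blocked), now at (x=0, y=10)
  R: turn right, now facing North
  F4: move forward 4, now at (x=0, y=6)
  L: turn left, now facing West
  F1: move forward 0/1 (blocked), now at (x=0, y=6)
  F1: move forward 0/1 (blocked), now at (x=0, y=6)
  L: turn left, now facing South
  F2: move forward 2, now at (x=0, y=8)
  L: turn left, now facing East
Final: (x=0, y=8), facing East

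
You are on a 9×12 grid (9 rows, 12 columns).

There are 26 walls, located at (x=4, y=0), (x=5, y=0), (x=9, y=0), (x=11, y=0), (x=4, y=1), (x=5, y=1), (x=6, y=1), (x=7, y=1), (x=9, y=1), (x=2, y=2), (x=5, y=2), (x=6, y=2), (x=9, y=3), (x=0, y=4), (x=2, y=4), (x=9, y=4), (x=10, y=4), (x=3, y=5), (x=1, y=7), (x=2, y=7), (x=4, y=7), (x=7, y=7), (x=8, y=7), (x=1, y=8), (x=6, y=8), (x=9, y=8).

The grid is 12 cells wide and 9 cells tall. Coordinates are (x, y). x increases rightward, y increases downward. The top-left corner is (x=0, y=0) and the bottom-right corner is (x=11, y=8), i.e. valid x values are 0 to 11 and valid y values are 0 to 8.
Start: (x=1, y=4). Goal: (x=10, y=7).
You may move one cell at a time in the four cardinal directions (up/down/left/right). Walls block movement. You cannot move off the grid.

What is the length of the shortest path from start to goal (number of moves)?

Answer: Shortest path length: 12

Derivation:
BFS from (x=1, y=4) until reaching (x=10, y=7):
  Distance 0: (x=1, y=4)
  Distance 1: (x=1, y=3), (x=1, y=5)
  Distance 2: (x=1, y=2), (x=0, y=3), (x=2, y=3), (x=0, y=5), (x=2, y=5), (x=1, y=6)
  Distance 3: (x=1, y=1), (x=0, y=2), (x=3, y=3), (x=0, y=6), (x=2, y=6)
  Distance 4: (x=1, y=0), (x=0, y=1), (x=2, y=1), (x=3, y=2), (x=4, y=3), (x=3, y=4), (x=3, y=6), (x=0, y=7)
  Distance 5: (x=0, y=0), (x=2, y=0), (x=3, y=1), (x=4, y=2), (x=5, y=3), (x=4, y=4), (x=4, y=6), (x=3, y=7), (x=0, y=8)
  Distance 6: (x=3, y=0), (x=6, y=3), (x=5, y=4), (x=4, y=5), (x=5, y=6), (x=3, y=8)
  Distance 7: (x=7, y=3), (x=6, y=4), (x=5, y=5), (x=6, y=6), (x=5, y=7), (x=2, y=8), (x=4, y=8)
  Distance 8: (x=7, y=2), (x=8, y=3), (x=7, y=4), (x=6, y=5), (x=7, y=6), (x=6, y=7), (x=5, y=8)
  Distance 9: (x=8, y=2), (x=8, y=4), (x=7, y=5), (x=8, y=6)
  Distance 10: (x=8, y=1), (x=9, y=2), (x=8, y=5), (x=9, y=6)
  Distance 11: (x=8, y=0), (x=10, y=2), (x=9, y=5), (x=10, y=6), (x=9, y=7)
  Distance 12: (x=7, y=0), (x=10, y=1), (x=11, y=2), (x=10, y=3), (x=10, y=5), (x=11, y=6), (x=10, y=7)  <- goal reached here
One shortest path (12 moves): (x=1, y=4) -> (x=1, y=5) -> (x=2, y=5) -> (x=2, y=6) -> (x=3, y=6) -> (x=4, y=6) -> (x=5, y=6) -> (x=6, y=6) -> (x=7, y=6) -> (x=8, y=6) -> (x=9, y=6) -> (x=10, y=6) -> (x=10, y=7)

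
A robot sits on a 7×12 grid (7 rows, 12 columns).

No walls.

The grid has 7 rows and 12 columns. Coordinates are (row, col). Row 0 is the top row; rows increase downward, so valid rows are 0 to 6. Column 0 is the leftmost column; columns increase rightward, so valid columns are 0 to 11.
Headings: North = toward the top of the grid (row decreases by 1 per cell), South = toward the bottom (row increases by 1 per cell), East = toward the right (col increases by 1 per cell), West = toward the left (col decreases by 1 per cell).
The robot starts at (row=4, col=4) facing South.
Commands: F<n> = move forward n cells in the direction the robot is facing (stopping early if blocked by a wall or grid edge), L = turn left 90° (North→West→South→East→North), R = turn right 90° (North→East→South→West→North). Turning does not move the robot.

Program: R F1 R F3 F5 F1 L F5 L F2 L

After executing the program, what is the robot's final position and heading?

Answer: Final position: (row=2, col=0), facing East

Derivation:
Start: (row=4, col=4), facing South
  R: turn right, now facing West
  F1: move forward 1, now at (row=4, col=3)
  R: turn right, now facing North
  F3: move forward 3, now at (row=1, col=3)
  F5: move forward 1/5 (blocked), now at (row=0, col=3)
  F1: move forward 0/1 (blocked), now at (row=0, col=3)
  L: turn left, now facing West
  F5: move forward 3/5 (blocked), now at (row=0, col=0)
  L: turn left, now facing South
  F2: move forward 2, now at (row=2, col=0)
  L: turn left, now facing East
Final: (row=2, col=0), facing East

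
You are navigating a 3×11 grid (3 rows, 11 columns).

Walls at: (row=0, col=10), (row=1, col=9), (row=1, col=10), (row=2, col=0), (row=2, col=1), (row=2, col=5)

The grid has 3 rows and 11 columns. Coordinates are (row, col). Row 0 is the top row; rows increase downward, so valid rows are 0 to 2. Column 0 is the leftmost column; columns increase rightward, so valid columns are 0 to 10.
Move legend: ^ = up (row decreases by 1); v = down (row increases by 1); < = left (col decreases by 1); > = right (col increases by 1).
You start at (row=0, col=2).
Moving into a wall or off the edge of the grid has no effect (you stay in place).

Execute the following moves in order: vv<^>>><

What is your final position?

Start: (row=0, col=2)
  v (down): (row=0, col=2) -> (row=1, col=2)
  v (down): (row=1, col=2) -> (row=2, col=2)
  < (left): blocked, stay at (row=2, col=2)
  ^ (up): (row=2, col=2) -> (row=1, col=2)
  > (right): (row=1, col=2) -> (row=1, col=3)
  > (right): (row=1, col=3) -> (row=1, col=4)
  > (right): (row=1, col=4) -> (row=1, col=5)
  < (left): (row=1, col=5) -> (row=1, col=4)
Final: (row=1, col=4)

Answer: Final position: (row=1, col=4)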